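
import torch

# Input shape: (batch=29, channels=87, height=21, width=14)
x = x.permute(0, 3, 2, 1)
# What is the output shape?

Input shape: (29, 87, 21, 14)
Output shape: (29, 14, 21, 87)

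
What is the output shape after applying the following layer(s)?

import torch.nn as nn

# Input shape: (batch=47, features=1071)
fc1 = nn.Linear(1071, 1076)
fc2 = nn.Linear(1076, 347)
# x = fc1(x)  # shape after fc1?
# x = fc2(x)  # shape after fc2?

Input shape: (47, 1071)
  -> after fc1: (47, 1076)
Output shape: (47, 347)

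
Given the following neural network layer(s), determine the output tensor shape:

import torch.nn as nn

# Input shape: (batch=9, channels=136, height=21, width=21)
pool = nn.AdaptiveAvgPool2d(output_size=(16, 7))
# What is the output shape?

Input shape: (9, 136, 21, 21)
Output shape: (9, 136, 16, 7)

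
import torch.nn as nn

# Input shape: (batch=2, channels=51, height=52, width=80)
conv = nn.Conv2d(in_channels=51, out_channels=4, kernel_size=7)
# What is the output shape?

Input shape: (2, 51, 52, 80)
Output shape: (2, 4, 46, 74)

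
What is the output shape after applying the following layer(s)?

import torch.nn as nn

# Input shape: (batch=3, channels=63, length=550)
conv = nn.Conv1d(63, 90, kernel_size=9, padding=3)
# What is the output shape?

Input shape: (3, 63, 550)
Output shape: (3, 90, 548)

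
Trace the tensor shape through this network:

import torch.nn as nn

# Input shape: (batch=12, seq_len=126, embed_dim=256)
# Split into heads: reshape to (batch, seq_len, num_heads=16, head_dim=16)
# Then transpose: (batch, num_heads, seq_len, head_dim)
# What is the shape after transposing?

Input shape: (12, 126, 256)
  -> after reshape: (12, 126, 16, 16)
Output shape: (12, 16, 126, 16)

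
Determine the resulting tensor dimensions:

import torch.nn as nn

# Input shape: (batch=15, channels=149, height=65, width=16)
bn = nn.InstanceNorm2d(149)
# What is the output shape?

Input shape: (15, 149, 65, 16)
Output shape: (15, 149, 65, 16)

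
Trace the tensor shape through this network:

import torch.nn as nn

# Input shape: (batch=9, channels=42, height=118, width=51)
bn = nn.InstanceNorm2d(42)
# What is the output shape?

Input shape: (9, 42, 118, 51)
Output shape: (9, 42, 118, 51)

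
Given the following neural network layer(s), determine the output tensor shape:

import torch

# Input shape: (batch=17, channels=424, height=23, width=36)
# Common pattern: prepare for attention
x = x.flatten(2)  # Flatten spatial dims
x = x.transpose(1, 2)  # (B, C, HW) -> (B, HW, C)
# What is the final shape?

Input shape: (17, 424, 23, 36)
  -> after flatten(2): (17, 424, 828)
Output shape: (17, 828, 424)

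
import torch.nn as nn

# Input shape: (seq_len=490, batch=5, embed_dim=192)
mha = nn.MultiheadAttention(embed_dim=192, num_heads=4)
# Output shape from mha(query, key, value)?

Input shape: (490, 5, 192)
Output shape: (490, 5, 192)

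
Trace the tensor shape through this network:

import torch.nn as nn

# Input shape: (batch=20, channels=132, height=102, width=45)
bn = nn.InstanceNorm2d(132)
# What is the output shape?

Input shape: (20, 132, 102, 45)
Output shape: (20, 132, 102, 45)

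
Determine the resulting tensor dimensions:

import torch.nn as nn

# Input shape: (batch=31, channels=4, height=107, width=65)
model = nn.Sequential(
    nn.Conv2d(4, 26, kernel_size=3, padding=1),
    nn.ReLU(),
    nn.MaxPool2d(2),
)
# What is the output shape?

Input shape: (31, 4, 107, 65)
  -> after Conv2d: (31, 26, 107, 65)
  -> after ReLU: (31, 26, 107, 65)
Output shape: (31, 26, 53, 32)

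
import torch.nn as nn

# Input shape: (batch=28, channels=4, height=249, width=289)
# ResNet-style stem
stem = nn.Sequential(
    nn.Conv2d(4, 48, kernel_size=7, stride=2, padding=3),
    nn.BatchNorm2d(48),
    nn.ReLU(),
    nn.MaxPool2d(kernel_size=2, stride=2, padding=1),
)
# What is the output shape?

Input shape: (28, 4, 249, 289)
  -> after Conv2d 7x7 stride=2: (28, 48, 125, 145)
Output shape: (28, 48, 63, 73)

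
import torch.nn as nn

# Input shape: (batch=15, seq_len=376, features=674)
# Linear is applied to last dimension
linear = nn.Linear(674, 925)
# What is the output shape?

Input shape: (15, 376, 674)
Output shape: (15, 376, 925)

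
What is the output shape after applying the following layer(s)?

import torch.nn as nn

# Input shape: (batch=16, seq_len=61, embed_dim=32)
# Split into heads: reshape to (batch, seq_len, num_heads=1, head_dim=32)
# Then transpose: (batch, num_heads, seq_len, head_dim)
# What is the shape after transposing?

Input shape: (16, 61, 32)
  -> after reshape: (16, 61, 1, 32)
Output shape: (16, 1, 61, 32)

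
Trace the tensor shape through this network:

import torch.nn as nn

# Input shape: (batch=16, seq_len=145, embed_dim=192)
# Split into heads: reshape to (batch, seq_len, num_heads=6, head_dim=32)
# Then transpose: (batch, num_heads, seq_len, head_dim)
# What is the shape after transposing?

Input shape: (16, 145, 192)
  -> after reshape: (16, 145, 6, 32)
Output shape: (16, 6, 145, 32)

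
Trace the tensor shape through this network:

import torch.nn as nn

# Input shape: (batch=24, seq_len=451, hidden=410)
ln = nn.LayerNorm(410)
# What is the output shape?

Input shape: (24, 451, 410)
Output shape: (24, 451, 410)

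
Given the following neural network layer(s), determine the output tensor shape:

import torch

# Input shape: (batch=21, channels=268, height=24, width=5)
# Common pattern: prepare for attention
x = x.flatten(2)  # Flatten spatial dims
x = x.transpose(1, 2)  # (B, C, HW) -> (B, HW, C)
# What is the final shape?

Input shape: (21, 268, 24, 5)
  -> after flatten(2): (21, 268, 120)
Output shape: (21, 120, 268)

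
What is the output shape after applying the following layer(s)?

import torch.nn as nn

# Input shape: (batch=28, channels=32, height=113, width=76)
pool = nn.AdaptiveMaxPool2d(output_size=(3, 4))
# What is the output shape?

Input shape: (28, 32, 113, 76)
Output shape: (28, 32, 3, 4)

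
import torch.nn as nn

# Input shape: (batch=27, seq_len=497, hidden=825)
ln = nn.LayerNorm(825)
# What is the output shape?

Input shape: (27, 497, 825)
Output shape: (27, 497, 825)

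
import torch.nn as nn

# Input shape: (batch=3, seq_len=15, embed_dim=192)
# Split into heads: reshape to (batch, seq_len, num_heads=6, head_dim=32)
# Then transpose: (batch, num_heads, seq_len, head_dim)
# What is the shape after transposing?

Input shape: (3, 15, 192)
  -> after reshape: (3, 15, 6, 32)
Output shape: (3, 6, 15, 32)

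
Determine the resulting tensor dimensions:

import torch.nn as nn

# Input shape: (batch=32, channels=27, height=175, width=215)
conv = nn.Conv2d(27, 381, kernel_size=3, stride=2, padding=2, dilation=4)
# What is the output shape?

Input shape: (32, 27, 175, 215)
Output shape: (32, 381, 86, 106)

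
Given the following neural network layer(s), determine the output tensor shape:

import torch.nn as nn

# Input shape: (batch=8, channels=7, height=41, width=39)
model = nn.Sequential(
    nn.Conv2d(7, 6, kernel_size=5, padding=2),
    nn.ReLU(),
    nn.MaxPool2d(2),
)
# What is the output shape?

Input shape: (8, 7, 41, 39)
  -> after Conv2d: (8, 6, 41, 39)
  -> after ReLU: (8, 6, 41, 39)
Output shape: (8, 6, 20, 19)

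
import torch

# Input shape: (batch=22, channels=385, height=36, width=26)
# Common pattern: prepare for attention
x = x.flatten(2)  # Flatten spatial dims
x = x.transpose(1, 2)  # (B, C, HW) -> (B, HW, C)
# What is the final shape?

Input shape: (22, 385, 36, 26)
  -> after flatten(2): (22, 385, 936)
Output shape: (22, 936, 385)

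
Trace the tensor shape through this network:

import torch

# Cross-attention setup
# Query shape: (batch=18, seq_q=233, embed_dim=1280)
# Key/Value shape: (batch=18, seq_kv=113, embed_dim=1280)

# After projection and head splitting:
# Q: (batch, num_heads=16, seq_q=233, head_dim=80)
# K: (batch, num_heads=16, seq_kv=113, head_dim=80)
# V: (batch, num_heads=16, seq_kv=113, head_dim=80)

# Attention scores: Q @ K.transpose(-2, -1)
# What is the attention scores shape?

Input shape: (18, 233, 1280)
Output shape: (18, 16, 233, 113)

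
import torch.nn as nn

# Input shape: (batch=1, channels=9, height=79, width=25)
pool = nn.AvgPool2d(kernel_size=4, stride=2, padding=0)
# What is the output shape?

Input shape: (1, 9, 79, 25)
Output shape: (1, 9, 38, 11)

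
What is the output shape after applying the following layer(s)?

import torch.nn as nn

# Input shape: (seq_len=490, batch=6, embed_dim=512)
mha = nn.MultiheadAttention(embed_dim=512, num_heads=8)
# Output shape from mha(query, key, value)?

Input shape: (490, 6, 512)
Output shape: (490, 6, 512)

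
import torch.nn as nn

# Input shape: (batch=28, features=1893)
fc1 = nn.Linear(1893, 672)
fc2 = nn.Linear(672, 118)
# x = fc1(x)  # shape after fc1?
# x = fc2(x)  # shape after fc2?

Input shape: (28, 1893)
  -> after fc1: (28, 672)
Output shape: (28, 118)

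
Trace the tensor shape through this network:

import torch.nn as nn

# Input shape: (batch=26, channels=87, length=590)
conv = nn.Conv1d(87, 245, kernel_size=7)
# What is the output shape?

Input shape: (26, 87, 590)
Output shape: (26, 245, 584)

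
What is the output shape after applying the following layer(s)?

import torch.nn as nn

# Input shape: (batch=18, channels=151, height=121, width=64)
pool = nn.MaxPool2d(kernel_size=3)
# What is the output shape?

Input shape: (18, 151, 121, 64)
Output shape: (18, 151, 40, 21)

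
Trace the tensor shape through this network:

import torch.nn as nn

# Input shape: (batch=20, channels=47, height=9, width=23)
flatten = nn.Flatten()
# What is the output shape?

Input shape: (20, 47, 9, 23)
Output shape: (20, 9729)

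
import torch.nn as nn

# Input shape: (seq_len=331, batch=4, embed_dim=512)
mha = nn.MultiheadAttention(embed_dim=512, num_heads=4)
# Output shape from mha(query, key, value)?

Input shape: (331, 4, 512)
Output shape: (331, 4, 512)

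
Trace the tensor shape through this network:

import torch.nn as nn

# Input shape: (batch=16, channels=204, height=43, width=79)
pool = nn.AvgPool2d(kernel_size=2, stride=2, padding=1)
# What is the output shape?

Input shape: (16, 204, 43, 79)
Output shape: (16, 204, 22, 40)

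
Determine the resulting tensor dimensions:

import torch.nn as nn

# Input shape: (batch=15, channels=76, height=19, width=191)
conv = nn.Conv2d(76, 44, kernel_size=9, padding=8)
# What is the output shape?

Input shape: (15, 76, 19, 191)
Output shape: (15, 44, 27, 199)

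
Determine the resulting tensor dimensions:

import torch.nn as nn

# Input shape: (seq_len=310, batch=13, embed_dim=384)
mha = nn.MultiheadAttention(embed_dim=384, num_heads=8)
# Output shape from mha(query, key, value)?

Input shape: (310, 13, 384)
Output shape: (310, 13, 384)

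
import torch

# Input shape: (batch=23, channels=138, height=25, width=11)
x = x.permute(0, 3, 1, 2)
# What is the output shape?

Input shape: (23, 138, 25, 11)
Output shape: (23, 11, 138, 25)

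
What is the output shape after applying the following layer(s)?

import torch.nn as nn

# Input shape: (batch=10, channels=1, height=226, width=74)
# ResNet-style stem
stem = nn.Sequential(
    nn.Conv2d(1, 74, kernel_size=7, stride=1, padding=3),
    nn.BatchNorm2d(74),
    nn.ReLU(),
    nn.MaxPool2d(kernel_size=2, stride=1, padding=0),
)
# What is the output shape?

Input shape: (10, 1, 226, 74)
  -> after Conv2d 7x7 stride=1: (10, 74, 226, 74)
Output shape: (10, 74, 225, 73)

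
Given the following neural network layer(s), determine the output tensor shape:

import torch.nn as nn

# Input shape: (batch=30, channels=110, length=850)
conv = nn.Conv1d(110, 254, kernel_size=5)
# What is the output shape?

Input shape: (30, 110, 850)
Output shape: (30, 254, 846)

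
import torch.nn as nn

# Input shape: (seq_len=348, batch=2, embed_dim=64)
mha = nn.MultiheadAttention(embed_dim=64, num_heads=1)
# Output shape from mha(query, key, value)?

Input shape: (348, 2, 64)
Output shape: (348, 2, 64)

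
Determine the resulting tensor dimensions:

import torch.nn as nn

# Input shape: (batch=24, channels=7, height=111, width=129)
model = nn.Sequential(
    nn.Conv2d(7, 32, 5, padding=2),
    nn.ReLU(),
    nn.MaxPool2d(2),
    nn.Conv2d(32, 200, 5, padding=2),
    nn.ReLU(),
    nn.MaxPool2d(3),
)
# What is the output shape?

Input shape: (24, 7, 111, 129)
  -> after first Conv2d: (24, 32, 111, 129)
  -> after first MaxPool2d: (24, 32, 55, 64)
  -> after second Conv2d: (24, 200, 55, 64)
Output shape: (24, 200, 18, 21)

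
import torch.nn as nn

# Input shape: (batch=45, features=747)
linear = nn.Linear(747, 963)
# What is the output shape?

Input shape: (45, 747)
Output shape: (45, 963)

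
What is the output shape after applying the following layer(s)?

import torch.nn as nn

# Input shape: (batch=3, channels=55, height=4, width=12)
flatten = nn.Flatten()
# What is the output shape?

Input shape: (3, 55, 4, 12)
Output shape: (3, 2640)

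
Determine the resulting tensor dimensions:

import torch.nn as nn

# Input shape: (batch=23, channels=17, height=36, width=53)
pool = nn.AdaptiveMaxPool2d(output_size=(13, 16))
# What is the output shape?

Input shape: (23, 17, 36, 53)
Output shape: (23, 17, 13, 16)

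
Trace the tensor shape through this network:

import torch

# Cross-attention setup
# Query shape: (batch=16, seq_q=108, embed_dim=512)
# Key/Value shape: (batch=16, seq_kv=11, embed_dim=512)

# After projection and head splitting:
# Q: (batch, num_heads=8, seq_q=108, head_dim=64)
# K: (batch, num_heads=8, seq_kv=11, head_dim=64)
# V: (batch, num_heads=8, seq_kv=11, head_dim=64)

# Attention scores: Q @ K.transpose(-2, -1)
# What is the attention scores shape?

Input shape: (16, 108, 512)
Output shape: (16, 8, 108, 11)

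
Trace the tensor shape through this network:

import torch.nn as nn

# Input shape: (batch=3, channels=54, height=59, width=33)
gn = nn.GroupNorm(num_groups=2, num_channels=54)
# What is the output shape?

Input shape: (3, 54, 59, 33)
Output shape: (3, 54, 59, 33)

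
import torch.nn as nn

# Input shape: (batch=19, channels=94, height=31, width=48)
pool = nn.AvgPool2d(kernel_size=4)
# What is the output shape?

Input shape: (19, 94, 31, 48)
Output shape: (19, 94, 7, 12)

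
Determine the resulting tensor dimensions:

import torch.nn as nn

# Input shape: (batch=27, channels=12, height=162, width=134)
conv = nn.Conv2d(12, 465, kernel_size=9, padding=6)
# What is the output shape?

Input shape: (27, 12, 162, 134)
Output shape: (27, 465, 166, 138)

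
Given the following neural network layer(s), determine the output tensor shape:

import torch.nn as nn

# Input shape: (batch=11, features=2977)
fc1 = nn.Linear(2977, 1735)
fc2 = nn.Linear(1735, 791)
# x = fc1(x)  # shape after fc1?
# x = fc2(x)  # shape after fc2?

Input shape: (11, 2977)
  -> after fc1: (11, 1735)
Output shape: (11, 791)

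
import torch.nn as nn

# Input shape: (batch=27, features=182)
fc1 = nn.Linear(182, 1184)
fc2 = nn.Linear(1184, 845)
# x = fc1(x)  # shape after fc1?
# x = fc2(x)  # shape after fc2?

Input shape: (27, 182)
  -> after fc1: (27, 1184)
Output shape: (27, 845)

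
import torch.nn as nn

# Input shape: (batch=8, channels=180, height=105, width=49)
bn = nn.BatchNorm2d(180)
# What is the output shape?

Input shape: (8, 180, 105, 49)
Output shape: (8, 180, 105, 49)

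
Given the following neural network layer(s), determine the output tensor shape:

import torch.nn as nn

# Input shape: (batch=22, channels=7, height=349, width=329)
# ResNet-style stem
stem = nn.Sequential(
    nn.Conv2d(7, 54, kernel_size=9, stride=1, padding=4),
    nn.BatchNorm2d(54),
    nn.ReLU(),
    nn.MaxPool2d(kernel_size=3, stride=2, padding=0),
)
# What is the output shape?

Input shape: (22, 7, 349, 329)
  -> after Conv2d 9x9 stride=1: (22, 54, 349, 329)
Output shape: (22, 54, 174, 164)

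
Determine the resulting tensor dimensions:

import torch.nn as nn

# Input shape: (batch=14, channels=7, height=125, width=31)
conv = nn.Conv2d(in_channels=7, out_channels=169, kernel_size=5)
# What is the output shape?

Input shape: (14, 7, 125, 31)
Output shape: (14, 169, 121, 27)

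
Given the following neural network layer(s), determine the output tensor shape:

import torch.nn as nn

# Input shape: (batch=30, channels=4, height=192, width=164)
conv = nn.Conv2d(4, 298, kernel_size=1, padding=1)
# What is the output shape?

Input shape: (30, 4, 192, 164)
Output shape: (30, 298, 194, 166)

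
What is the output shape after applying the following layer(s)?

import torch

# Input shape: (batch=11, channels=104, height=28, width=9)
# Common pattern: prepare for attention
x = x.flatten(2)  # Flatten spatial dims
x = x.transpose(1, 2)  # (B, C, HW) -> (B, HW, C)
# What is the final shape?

Input shape: (11, 104, 28, 9)
  -> after flatten(2): (11, 104, 252)
Output shape: (11, 252, 104)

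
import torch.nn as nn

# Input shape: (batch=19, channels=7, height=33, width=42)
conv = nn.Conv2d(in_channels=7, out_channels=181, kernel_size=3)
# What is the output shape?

Input shape: (19, 7, 33, 42)
Output shape: (19, 181, 31, 40)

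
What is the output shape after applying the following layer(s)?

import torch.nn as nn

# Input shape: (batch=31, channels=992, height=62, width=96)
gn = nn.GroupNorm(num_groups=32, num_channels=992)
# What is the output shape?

Input shape: (31, 992, 62, 96)
Output shape: (31, 992, 62, 96)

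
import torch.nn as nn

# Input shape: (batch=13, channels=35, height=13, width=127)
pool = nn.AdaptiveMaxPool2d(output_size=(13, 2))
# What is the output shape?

Input shape: (13, 35, 13, 127)
Output shape: (13, 35, 13, 2)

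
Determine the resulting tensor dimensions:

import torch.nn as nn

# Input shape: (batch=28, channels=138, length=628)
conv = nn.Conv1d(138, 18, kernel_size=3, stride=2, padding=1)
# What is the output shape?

Input shape: (28, 138, 628)
Output shape: (28, 18, 314)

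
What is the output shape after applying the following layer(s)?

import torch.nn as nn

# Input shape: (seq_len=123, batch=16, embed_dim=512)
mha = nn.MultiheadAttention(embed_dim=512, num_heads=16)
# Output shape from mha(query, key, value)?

Input shape: (123, 16, 512)
Output shape: (123, 16, 512)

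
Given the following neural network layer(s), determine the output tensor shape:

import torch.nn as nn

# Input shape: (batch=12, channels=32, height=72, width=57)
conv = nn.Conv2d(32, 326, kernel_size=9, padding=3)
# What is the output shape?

Input shape: (12, 32, 72, 57)
Output shape: (12, 326, 70, 55)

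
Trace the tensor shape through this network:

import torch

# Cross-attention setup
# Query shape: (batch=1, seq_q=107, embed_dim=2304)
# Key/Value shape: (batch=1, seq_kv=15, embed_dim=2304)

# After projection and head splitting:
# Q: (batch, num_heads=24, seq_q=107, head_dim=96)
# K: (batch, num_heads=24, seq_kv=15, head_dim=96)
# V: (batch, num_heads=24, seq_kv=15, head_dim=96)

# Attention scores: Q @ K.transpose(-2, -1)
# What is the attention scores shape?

Input shape: (1, 107, 2304)
Output shape: (1, 24, 107, 15)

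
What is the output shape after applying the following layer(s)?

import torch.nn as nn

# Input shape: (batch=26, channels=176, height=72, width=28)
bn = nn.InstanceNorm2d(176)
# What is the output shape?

Input shape: (26, 176, 72, 28)
Output shape: (26, 176, 72, 28)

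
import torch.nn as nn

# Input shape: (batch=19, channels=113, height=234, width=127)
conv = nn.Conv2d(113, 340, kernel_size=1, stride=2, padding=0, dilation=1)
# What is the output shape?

Input shape: (19, 113, 234, 127)
Output shape: (19, 340, 117, 64)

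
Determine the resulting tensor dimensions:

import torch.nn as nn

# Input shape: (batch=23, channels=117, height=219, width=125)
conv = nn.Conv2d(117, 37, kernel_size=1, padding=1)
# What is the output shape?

Input shape: (23, 117, 219, 125)
Output shape: (23, 37, 221, 127)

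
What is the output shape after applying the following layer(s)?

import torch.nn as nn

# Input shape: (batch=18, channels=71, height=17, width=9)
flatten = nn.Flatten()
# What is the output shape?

Input shape: (18, 71, 17, 9)
Output shape: (18, 10863)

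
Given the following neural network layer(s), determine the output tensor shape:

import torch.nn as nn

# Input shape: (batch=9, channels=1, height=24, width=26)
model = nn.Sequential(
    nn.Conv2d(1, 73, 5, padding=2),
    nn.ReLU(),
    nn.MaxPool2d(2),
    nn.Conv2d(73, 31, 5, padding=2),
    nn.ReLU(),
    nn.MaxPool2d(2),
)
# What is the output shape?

Input shape: (9, 1, 24, 26)
  -> after first Conv2d: (9, 73, 24, 26)
  -> after first MaxPool2d: (9, 73, 12, 13)
  -> after second Conv2d: (9, 31, 12, 13)
Output shape: (9, 31, 6, 6)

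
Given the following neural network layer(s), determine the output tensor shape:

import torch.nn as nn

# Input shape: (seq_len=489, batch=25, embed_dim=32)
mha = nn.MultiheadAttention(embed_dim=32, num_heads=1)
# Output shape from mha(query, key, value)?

Input shape: (489, 25, 32)
Output shape: (489, 25, 32)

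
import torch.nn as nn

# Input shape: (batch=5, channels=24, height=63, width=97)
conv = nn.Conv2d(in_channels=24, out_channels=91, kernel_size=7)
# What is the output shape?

Input shape: (5, 24, 63, 97)
Output shape: (5, 91, 57, 91)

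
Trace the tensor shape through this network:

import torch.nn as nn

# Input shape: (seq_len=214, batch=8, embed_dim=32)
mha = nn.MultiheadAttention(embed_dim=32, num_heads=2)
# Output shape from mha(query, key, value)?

Input shape: (214, 8, 32)
Output shape: (214, 8, 32)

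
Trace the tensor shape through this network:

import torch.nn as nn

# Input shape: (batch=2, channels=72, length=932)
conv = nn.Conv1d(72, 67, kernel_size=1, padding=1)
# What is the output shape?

Input shape: (2, 72, 932)
Output shape: (2, 67, 934)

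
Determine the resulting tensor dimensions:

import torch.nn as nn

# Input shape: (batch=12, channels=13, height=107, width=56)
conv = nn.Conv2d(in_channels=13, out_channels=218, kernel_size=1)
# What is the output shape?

Input shape: (12, 13, 107, 56)
Output shape: (12, 218, 107, 56)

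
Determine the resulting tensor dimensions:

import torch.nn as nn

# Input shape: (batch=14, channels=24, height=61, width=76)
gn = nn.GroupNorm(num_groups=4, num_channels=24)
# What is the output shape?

Input shape: (14, 24, 61, 76)
Output shape: (14, 24, 61, 76)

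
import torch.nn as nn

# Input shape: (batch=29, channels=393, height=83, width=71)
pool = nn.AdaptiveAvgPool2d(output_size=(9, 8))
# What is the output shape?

Input shape: (29, 393, 83, 71)
Output shape: (29, 393, 9, 8)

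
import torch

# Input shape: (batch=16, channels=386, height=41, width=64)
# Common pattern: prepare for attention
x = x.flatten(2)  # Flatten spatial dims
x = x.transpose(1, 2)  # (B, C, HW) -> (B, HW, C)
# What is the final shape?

Input shape: (16, 386, 41, 64)
  -> after flatten(2): (16, 386, 2624)
Output shape: (16, 2624, 386)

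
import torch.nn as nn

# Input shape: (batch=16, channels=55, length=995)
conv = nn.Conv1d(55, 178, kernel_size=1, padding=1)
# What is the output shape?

Input shape: (16, 55, 995)
Output shape: (16, 178, 997)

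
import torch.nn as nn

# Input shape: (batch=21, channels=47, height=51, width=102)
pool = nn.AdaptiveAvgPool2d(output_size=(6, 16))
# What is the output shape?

Input shape: (21, 47, 51, 102)
Output shape: (21, 47, 6, 16)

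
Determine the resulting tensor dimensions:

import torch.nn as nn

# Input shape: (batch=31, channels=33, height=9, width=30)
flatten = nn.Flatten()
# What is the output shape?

Input shape: (31, 33, 9, 30)
Output shape: (31, 8910)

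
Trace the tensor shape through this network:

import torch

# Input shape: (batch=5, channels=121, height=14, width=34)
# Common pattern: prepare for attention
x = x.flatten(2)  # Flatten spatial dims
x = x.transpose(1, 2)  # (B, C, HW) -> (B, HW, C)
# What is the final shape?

Input shape: (5, 121, 14, 34)
  -> after flatten(2): (5, 121, 476)
Output shape: (5, 476, 121)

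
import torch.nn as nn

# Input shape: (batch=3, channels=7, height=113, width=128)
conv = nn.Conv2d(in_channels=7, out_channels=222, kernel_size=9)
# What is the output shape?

Input shape: (3, 7, 113, 128)
Output shape: (3, 222, 105, 120)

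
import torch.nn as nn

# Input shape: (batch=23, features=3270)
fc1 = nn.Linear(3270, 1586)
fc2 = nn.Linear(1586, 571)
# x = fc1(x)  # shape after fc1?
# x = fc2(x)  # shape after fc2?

Input shape: (23, 3270)
  -> after fc1: (23, 1586)
Output shape: (23, 571)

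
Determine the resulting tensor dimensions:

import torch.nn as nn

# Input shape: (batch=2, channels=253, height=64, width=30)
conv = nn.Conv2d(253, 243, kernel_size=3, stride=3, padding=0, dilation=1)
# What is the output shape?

Input shape: (2, 253, 64, 30)
Output shape: (2, 243, 21, 10)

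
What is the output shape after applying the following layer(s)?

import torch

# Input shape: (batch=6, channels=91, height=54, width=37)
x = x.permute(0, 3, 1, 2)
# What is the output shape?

Input shape: (6, 91, 54, 37)
Output shape: (6, 37, 91, 54)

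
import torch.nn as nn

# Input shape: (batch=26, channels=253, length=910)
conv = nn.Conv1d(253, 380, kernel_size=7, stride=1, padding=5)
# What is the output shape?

Input shape: (26, 253, 910)
Output shape: (26, 380, 914)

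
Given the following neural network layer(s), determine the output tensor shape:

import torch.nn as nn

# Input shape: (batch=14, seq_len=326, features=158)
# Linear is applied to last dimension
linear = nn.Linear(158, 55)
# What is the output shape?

Input shape: (14, 326, 158)
Output shape: (14, 326, 55)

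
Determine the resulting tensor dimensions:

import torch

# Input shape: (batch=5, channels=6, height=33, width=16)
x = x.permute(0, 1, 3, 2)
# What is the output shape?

Input shape: (5, 6, 33, 16)
Output shape: (5, 6, 16, 33)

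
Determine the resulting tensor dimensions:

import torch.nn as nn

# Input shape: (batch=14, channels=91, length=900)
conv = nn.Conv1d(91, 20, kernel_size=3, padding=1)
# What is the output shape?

Input shape: (14, 91, 900)
Output shape: (14, 20, 900)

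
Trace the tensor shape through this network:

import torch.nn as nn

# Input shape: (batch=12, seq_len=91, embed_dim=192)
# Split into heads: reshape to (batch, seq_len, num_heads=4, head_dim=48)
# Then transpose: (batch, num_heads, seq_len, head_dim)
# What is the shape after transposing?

Input shape: (12, 91, 192)
  -> after reshape: (12, 91, 4, 48)
Output shape: (12, 4, 91, 48)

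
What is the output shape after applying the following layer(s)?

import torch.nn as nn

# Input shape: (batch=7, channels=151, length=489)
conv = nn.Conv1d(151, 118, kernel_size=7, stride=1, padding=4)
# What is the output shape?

Input shape: (7, 151, 489)
Output shape: (7, 118, 491)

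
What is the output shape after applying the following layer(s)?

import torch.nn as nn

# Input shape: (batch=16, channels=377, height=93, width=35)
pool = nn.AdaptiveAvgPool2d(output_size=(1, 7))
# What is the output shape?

Input shape: (16, 377, 93, 35)
Output shape: (16, 377, 1, 7)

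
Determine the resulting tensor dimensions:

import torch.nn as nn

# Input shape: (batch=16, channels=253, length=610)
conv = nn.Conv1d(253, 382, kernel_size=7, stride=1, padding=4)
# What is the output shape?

Input shape: (16, 253, 610)
Output shape: (16, 382, 612)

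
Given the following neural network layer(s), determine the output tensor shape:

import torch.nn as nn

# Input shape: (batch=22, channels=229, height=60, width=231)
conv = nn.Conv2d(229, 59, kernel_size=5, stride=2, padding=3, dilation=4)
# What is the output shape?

Input shape: (22, 229, 60, 231)
Output shape: (22, 59, 25, 111)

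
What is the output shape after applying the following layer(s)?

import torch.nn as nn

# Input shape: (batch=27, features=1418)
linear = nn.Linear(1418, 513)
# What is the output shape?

Input shape: (27, 1418)
Output shape: (27, 513)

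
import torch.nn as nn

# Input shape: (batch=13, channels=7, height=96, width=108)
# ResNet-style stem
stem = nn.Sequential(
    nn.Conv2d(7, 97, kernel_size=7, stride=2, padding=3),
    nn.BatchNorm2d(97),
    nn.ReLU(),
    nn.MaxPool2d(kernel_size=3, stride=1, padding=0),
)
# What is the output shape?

Input shape: (13, 7, 96, 108)
  -> after Conv2d 7x7 stride=2: (13, 97, 48, 54)
Output shape: (13, 97, 46, 52)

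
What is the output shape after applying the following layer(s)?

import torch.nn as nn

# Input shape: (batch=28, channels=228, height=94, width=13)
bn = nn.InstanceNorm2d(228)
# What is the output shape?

Input shape: (28, 228, 94, 13)
Output shape: (28, 228, 94, 13)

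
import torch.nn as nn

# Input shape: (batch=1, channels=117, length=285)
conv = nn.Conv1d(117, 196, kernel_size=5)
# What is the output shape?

Input shape: (1, 117, 285)
Output shape: (1, 196, 281)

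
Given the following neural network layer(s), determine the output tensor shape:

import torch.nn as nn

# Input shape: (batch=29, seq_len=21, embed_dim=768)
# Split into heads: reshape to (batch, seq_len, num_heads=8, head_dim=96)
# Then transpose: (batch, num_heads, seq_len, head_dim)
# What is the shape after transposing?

Input shape: (29, 21, 768)
  -> after reshape: (29, 21, 8, 96)
Output shape: (29, 8, 21, 96)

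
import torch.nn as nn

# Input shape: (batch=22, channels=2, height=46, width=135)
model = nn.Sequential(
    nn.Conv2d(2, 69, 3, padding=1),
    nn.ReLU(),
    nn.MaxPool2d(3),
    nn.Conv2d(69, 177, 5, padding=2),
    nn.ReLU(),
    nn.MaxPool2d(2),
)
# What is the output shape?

Input shape: (22, 2, 46, 135)
  -> after first Conv2d: (22, 69, 46, 135)
  -> after first MaxPool2d: (22, 69, 15, 45)
  -> after second Conv2d: (22, 177, 15, 45)
Output shape: (22, 177, 7, 22)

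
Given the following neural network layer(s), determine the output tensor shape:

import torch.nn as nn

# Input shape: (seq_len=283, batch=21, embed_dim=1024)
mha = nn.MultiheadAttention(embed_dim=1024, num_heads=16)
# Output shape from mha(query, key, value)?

Input shape: (283, 21, 1024)
Output shape: (283, 21, 1024)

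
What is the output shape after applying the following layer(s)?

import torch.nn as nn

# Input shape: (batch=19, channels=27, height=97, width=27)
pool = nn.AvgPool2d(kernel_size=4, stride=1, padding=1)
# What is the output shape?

Input shape: (19, 27, 97, 27)
Output shape: (19, 27, 96, 26)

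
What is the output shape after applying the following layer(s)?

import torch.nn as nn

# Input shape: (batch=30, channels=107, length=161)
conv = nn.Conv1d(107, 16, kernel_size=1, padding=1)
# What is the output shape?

Input shape: (30, 107, 161)
Output shape: (30, 16, 163)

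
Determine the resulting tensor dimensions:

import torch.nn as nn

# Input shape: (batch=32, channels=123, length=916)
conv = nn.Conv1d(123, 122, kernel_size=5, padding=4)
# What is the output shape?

Input shape: (32, 123, 916)
Output shape: (32, 122, 920)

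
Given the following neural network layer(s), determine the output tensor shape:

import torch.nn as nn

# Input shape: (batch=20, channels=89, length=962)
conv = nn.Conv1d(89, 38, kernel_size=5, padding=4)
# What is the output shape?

Input shape: (20, 89, 962)
Output shape: (20, 38, 966)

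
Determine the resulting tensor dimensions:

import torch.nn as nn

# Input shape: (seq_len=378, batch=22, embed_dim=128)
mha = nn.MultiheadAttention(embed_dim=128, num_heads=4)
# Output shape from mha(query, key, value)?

Input shape: (378, 22, 128)
Output shape: (378, 22, 128)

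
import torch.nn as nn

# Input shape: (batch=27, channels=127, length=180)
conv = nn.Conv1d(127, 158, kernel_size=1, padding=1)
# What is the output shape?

Input shape: (27, 127, 180)
Output shape: (27, 158, 182)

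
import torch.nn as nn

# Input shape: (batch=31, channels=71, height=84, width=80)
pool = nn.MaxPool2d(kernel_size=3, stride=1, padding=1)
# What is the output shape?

Input shape: (31, 71, 84, 80)
Output shape: (31, 71, 84, 80)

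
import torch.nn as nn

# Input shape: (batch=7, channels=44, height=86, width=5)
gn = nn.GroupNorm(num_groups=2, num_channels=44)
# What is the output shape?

Input shape: (7, 44, 86, 5)
Output shape: (7, 44, 86, 5)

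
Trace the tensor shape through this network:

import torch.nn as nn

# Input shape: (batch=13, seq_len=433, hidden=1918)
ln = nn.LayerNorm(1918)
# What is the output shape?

Input shape: (13, 433, 1918)
Output shape: (13, 433, 1918)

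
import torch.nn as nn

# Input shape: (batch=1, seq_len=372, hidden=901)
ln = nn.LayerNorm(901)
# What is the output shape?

Input shape: (1, 372, 901)
Output shape: (1, 372, 901)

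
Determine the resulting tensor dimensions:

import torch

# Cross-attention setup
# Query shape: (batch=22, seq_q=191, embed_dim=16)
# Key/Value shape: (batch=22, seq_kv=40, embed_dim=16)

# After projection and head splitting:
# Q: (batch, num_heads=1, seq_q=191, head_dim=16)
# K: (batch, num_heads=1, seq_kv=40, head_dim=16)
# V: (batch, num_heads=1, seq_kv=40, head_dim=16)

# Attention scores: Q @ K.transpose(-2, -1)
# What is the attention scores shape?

Input shape: (22, 191, 16)
Output shape: (22, 1, 191, 40)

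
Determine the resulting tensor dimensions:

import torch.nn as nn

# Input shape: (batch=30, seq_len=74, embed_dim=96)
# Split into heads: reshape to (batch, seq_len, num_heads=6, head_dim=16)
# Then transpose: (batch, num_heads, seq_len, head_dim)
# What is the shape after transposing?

Input shape: (30, 74, 96)
  -> after reshape: (30, 74, 6, 16)
Output shape: (30, 6, 74, 16)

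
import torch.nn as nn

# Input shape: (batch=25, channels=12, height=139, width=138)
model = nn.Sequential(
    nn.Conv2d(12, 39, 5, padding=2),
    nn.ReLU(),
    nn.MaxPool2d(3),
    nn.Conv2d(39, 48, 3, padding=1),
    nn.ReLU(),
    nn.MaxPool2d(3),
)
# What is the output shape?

Input shape: (25, 12, 139, 138)
  -> after first Conv2d: (25, 39, 139, 138)
  -> after first MaxPool2d: (25, 39, 46, 46)
  -> after second Conv2d: (25, 48, 46, 46)
Output shape: (25, 48, 15, 15)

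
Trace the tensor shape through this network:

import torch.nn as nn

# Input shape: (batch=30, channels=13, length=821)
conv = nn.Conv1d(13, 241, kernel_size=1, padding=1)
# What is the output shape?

Input shape: (30, 13, 821)
Output shape: (30, 241, 823)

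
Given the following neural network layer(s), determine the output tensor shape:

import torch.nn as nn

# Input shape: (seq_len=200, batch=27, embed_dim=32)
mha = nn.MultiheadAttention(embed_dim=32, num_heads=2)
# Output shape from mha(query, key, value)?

Input shape: (200, 27, 32)
Output shape: (200, 27, 32)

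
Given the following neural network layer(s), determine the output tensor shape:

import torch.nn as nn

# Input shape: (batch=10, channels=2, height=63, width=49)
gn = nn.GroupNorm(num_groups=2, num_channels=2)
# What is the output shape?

Input shape: (10, 2, 63, 49)
Output shape: (10, 2, 63, 49)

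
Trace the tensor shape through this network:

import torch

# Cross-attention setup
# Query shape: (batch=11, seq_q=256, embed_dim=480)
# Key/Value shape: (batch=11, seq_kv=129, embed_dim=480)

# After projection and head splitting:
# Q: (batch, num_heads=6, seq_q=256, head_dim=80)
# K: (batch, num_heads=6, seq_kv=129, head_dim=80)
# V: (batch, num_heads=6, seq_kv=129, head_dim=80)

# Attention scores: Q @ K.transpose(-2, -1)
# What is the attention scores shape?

Input shape: (11, 256, 480)
Output shape: (11, 6, 256, 129)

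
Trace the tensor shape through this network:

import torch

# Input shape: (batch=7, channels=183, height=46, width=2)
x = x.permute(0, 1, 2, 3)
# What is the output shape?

Input shape: (7, 183, 46, 2)
Output shape: (7, 183, 46, 2)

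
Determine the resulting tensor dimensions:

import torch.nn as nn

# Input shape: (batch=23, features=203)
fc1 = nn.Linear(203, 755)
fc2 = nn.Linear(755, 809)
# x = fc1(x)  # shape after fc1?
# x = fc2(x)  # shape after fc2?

Input shape: (23, 203)
  -> after fc1: (23, 755)
Output shape: (23, 809)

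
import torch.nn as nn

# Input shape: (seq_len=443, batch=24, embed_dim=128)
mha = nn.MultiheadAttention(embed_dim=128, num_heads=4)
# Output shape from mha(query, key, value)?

Input shape: (443, 24, 128)
Output shape: (443, 24, 128)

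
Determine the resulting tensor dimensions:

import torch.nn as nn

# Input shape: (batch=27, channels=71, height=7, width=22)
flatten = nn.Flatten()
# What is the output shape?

Input shape: (27, 71, 7, 22)
Output shape: (27, 10934)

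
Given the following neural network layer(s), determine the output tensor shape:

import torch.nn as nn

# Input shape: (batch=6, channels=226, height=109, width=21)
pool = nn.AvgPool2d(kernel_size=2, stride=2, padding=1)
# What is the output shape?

Input shape: (6, 226, 109, 21)
Output shape: (6, 226, 55, 11)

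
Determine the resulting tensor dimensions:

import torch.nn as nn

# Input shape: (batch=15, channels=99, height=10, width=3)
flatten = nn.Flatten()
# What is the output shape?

Input shape: (15, 99, 10, 3)
Output shape: (15, 2970)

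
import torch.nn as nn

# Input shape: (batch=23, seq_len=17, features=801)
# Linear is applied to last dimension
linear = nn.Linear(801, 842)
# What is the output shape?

Input shape: (23, 17, 801)
Output shape: (23, 17, 842)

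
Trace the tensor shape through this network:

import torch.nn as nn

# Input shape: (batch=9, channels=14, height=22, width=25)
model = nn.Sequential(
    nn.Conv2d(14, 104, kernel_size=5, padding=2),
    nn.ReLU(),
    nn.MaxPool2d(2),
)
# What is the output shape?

Input shape: (9, 14, 22, 25)
  -> after Conv2d: (9, 104, 22, 25)
  -> after ReLU: (9, 104, 22, 25)
Output shape: (9, 104, 11, 12)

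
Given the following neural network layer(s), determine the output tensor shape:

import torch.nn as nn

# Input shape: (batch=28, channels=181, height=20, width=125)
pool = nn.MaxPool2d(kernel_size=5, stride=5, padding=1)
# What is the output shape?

Input shape: (28, 181, 20, 125)
Output shape: (28, 181, 4, 25)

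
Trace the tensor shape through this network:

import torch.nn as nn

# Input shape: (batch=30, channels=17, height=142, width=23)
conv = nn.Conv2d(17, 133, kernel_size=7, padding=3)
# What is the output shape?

Input shape: (30, 17, 142, 23)
Output shape: (30, 133, 142, 23)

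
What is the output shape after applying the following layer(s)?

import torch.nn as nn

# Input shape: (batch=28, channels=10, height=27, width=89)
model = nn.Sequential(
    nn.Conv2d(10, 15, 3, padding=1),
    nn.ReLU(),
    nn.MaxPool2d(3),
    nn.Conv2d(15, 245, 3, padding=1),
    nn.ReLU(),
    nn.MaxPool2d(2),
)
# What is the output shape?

Input shape: (28, 10, 27, 89)
  -> after first Conv2d: (28, 15, 27, 89)
  -> after first MaxPool2d: (28, 15, 9, 29)
  -> after second Conv2d: (28, 245, 9, 29)
Output shape: (28, 245, 4, 14)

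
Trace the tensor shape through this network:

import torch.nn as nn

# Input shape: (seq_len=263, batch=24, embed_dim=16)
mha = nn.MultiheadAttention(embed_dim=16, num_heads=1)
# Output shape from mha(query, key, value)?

Input shape: (263, 24, 16)
Output shape: (263, 24, 16)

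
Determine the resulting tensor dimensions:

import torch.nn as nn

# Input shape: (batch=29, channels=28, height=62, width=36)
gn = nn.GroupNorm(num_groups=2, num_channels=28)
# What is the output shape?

Input shape: (29, 28, 62, 36)
Output shape: (29, 28, 62, 36)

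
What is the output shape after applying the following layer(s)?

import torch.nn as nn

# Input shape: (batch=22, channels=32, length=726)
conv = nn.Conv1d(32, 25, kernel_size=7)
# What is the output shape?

Input shape: (22, 32, 726)
Output shape: (22, 25, 720)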